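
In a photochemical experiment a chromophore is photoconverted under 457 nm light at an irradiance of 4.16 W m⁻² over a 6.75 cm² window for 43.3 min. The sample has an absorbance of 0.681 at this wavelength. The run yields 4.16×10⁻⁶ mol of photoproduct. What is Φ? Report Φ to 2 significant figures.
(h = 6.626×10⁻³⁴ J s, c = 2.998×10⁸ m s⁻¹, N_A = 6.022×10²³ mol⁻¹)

Photon energy at 457 nm: hc/λ = (6.626×10⁻³⁴)(2.998×10⁸)/(457×10⁻⁹) = 4.347×10⁻¹⁹ J.
Energy delivered: (4.16 W m⁻²)(6.75×10⁻⁴ m²)(2598 s) = 7.295 J.
Photons incident: 7.295 / 4.347×10⁻¹⁹ = 1.678×10¹⁹, i.e. 1.678×10¹⁹/6.022×10²³ = 2.786×10⁻⁵ mol.
Fraction absorbed: 1 − 10^(−0.681) = 0.7916.
Photons absorbed: 0.7916 × 2.786×10⁻⁵ = 2.205×10⁻⁵ mol.
Φ = 4.16×10⁻⁶ mol / 2.205×10⁻⁵ mol photons = 0.19.

Φ = 0.19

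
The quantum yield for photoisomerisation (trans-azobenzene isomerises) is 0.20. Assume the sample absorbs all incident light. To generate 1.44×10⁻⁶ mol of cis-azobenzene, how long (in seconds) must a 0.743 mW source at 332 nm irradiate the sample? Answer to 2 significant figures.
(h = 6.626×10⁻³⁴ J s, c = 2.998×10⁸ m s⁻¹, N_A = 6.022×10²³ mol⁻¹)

Photons that must be absorbed: 1.44×10⁻⁶ / 0.20 = 7.200×10⁻⁶ mol.
Photon energy: hc/λ = 5.983×10⁻¹⁹ J; per mole, 3.603×10⁵ J mol⁻¹.
Energy required: 7.200×10⁻⁶ × 3.603×10⁵ = 2.594 J.
Time: 2.594 J / 0.000743 W = 3500 s.

t ≈ 3500 s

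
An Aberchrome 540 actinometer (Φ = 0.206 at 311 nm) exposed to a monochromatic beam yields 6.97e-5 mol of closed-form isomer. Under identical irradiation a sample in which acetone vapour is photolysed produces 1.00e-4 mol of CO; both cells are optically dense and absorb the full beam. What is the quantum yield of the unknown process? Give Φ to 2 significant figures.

Φ = 0.30

Photons absorbed by the actinometer: 6.97e-5 / 0.206 = 3.383e-4 mol.
Φ(unknown) = 1.00e-4 / 3.383e-4 = 0.30.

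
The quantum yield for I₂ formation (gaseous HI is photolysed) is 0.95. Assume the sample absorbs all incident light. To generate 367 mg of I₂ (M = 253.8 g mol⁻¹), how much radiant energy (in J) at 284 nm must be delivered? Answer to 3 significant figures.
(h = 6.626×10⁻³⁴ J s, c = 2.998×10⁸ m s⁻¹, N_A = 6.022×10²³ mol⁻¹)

641 J

Product: 367 mg / 253.8 g mol⁻¹ = 0.001446 mol.
Photons that must be absorbed: 0.001446 / 0.95 = 0.001522 mol.
Photon energy: hc/λ = 6.995×10⁻¹⁹ J; per mole, 4.212×10⁵ J mol⁻¹.
Energy required: 0.001522 × 4.212×10⁵ = 641 J.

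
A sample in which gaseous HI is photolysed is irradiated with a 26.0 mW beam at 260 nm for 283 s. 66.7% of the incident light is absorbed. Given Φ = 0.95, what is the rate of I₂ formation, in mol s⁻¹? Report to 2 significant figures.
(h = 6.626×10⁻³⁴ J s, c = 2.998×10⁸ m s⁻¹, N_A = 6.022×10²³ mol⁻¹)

Photon energy at 260 nm: hc/λ = (6.626×10⁻³⁴)(2.998×10⁸)/(260×10⁻⁹) = 7.640×10⁻¹⁹ J.
Energy delivered: (26.0 mW)(283 s) = 7.358 J.
Photons incident: 7.358 / 7.640×10⁻¹⁹ = 9.631×10¹⁸, i.e. 9.631×10¹⁸/6.022×10²³ = 1.599×10⁻⁵ mol.
Photons absorbed: 0.667 × 1.599×10⁻⁵ = 1.067×10⁻⁵ mol.
Product formed: 0.95 × 1.067×10⁻⁵ = 1.014×10⁻⁵ mol.
Rate: 1.014×10⁻⁵ / 283 s = 3.6×10⁻⁸ mol s⁻¹.

3.6×10⁻⁸ mol s⁻¹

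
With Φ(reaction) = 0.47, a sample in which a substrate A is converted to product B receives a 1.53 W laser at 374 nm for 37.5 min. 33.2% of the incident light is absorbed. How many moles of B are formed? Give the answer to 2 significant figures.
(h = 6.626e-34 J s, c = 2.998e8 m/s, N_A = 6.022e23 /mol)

Photon energy at 374 nm: hc/λ = (6.626e-34)(2.998e8)/(374e-9) = 5.311e-19 J.
Energy delivered: (1.53 W)(2250 s) = 3443 J.
Photons incident: 3443 / 5.311e-19 = 6.483e21, i.e. 6.483e21/6.022e23 = 0.01077 mol.
Photons absorbed: 0.332 × 0.01077 = 0.003576 mol.
Product: Φ × n_abs = 0.47 × 0.003576 = 0.001681 mol.

0.0017 mol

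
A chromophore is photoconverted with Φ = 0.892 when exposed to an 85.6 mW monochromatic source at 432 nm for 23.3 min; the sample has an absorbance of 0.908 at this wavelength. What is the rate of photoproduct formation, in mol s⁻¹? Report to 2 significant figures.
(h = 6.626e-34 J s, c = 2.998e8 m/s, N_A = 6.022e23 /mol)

Photon energy at 432 nm: hc/λ = (6.626e-34)(2.998e8)/(432e-9) = 4.598e-19 J.
Energy delivered: (85.6 mW)(1398 s) = 119.7 J.
Photons incident: 119.7 / 4.598e-19 = 2.603e20, i.e. 2.603e20/6.022e23 = 4.322e-4 mol.
Fraction absorbed: 1 − 10^(−0.908) = 0.8764.
Photons absorbed: 0.8764 × 4.322e-4 = 3.788e-4 mol.
Product formed: 0.892 × 3.788e-4 = 3.379e-4 mol.
Rate: 3.379e-4 / 1398 s = 2.4e-7 mol s⁻¹.

2.4e-7 mol s⁻¹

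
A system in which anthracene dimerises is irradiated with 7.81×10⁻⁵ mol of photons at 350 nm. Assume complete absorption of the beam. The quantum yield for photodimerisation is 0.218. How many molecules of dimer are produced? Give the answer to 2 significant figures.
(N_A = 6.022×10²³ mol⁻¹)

Product: Φ × n_abs = 0.218 × 7.81×10⁻⁵ = 1.703×10⁻⁵ mol.
As a count: 1.703×10⁻⁵ × 6.022×10²³ = 1.0×10¹⁹.

1.0×10¹⁹ molecules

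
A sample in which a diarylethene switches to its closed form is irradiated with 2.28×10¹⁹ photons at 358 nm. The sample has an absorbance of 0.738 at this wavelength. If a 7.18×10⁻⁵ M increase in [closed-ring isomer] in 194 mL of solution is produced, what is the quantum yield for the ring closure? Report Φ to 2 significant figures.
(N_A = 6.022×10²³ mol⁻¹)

Product: (7.18×10⁻⁵ M)(0.194 L) = 1.393×10⁻⁵ mol.
Moles of photons: 2.28×10¹⁹ / 6.022×10²³ = 3.786×10⁻⁵ mol.
Fraction absorbed: 1 − 10^(−0.738) = 0.8172.
Photons absorbed: 0.8172 × 3.786×10⁻⁵ = 3.094×10⁻⁵ mol.
Φ = 1.393×10⁻⁵ mol / 3.094×10⁻⁵ mol photons = 0.45.

Φ = 0.45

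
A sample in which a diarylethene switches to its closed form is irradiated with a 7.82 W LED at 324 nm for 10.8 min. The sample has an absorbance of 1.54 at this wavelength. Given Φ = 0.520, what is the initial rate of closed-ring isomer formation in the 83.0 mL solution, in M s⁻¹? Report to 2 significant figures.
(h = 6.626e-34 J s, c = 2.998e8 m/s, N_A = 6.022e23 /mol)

1.3e-4 M s⁻¹

Photon energy at 324 nm: hc/λ = (6.626e-34)(2.998e8)/(324e-9) = 6.131e-19 J.
Energy delivered: (7.82 W)(648 s) = 5067 J.
Photons incident: 5067 / 6.131e-19 = 8.265e21, i.e. 8.265e21/6.022e23 = 0.01372 mol.
Fraction absorbed: 1 − 10^(−1.54) = 0.9712.
Photons absorbed: 0.9712 × 0.01372 = 0.01332 mol.
Product formed: 0.520 × 0.01332 = 0.006926 mol.
Rate: 0.006926 mol / (648 s × 0.083 L) = 1.3e-4 M s⁻¹.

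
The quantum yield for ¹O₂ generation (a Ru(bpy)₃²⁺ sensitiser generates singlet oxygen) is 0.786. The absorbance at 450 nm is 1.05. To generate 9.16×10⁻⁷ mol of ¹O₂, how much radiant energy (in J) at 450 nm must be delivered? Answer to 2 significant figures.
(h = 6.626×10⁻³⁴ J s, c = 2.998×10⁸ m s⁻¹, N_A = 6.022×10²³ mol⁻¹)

Photons that must be absorbed: 9.16×10⁻⁷ / 0.786 = 1.165×10⁻⁶ mol.
Fraction absorbed: 1 − 10^(−1.05) = 0.9109.
Incident photons needed: 1.165×10⁻⁶ / 0.9109 = 1.279×10⁻⁶ mol.
Photon energy: hc/λ = 4.414×10⁻¹⁹ J; per mole, 2.658×10⁵ J mol⁻¹.
Energy required: 1.279×10⁻⁶ × 2.658×10⁵ = 0.34 J.

0.34 J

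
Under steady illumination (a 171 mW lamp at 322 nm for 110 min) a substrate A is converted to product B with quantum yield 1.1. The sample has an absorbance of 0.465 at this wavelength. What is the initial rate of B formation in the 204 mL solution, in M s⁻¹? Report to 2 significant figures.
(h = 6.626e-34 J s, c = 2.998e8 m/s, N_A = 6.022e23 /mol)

1.6e-6 M s⁻¹

Photon energy at 322 nm: hc/λ = (6.626e-34)(2.998e8)/(322e-9) = 6.169e-19 J.
Energy delivered: (171 mW)(6600 s) = 1129 J.
Photons incident: 1129 / 6.169e-19 = 1.830e21, i.e. 1.830e21/6.022e23 = 0.003039 mol.
Fraction absorbed: 1 − 10^(−0.465) = 0.6572.
Photons absorbed: 0.6572 × 0.003039 = 0.001997 mol.
Product formed: 1.1 × 0.001997 = 0.002197 mol.
Rate: 0.002197 mol / (6600 s × 0.204 L) = 1.6e-6 M s⁻¹.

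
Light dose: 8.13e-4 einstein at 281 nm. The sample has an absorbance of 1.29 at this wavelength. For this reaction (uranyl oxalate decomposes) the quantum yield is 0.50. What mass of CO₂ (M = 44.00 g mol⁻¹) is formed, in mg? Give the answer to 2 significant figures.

Fraction absorbed: 1 − 10^(−1.29) = 0.9487.
Photons absorbed: 0.9487 × 8.13e-4 = 7.713e-4 mol.
Product: Φ × n_abs = 0.50 × 7.713e-4 = 3.857e-4 mol.
Mass: 3.857e-4 × 44.00 = 0.01697 g = 17 mg.

17 mg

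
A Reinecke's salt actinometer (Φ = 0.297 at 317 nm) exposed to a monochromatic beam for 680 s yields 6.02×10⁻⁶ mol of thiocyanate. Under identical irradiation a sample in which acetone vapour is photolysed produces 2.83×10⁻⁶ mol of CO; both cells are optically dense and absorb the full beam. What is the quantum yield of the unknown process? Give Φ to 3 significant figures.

Φ = 0.140

Photons absorbed by the actinometer: 6.02×10⁻⁶ / 0.297 = 2.027×10⁻⁵ mol.
Φ(unknown) = 2.83×10⁻⁶ / 2.027×10⁻⁵ = 0.140.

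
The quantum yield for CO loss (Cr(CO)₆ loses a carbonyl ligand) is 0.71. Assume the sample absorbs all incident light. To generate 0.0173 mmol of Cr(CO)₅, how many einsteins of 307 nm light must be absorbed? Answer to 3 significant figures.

Product: 0.0173 mmol = 1.73×10⁻⁵ mol.
Photons that must be absorbed: 1.73×10⁻⁵ / 0.71 = 2.437×10⁻⁵ mol.

2.44×10⁻⁵ einstein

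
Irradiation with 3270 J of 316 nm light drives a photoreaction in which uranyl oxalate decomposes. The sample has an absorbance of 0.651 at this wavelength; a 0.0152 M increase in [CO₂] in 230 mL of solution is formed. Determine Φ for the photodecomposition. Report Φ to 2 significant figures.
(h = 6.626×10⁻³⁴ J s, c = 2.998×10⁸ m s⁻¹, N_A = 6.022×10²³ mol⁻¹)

Product: (0.0152 M)(0.23 L) = 0.003496 mol.
Photon energy at 316 nm: hc/λ = (6.626×10⁻³⁴)(2.998×10⁸)/(316×10⁻⁹) = 6.286×10⁻¹⁹ J.
Photons incident: 3270 / 6.286×10⁻¹⁹ = 5.202×10²¹, i.e. 5.202×10²¹/6.022×10²³ = 0.008638 mol.
Fraction absorbed: 1 − 10^(−0.651) = 0.7766.
Photons absorbed: 0.7766 × 0.008638 = 0.006708 mol.
Φ = 0.003496 mol / 0.006708 mol photons = 0.52.

Φ = 0.52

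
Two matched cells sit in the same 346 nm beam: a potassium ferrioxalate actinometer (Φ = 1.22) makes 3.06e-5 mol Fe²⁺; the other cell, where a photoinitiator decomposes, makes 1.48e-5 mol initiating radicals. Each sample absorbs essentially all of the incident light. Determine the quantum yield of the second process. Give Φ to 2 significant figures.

Photons absorbed by the actinometer: 3.06e-5 / 1.22 = 2.508e-5 mol.
Φ(unknown) = 1.48e-5 / 2.508e-5 = 0.59.

Φ = 0.59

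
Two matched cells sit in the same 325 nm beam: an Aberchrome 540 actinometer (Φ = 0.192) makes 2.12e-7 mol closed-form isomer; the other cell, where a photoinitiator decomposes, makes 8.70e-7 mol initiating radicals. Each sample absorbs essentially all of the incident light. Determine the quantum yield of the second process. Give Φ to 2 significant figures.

Photons absorbed by the actinometer: 2.12e-7 / 0.192 = 1.104e-6 mol.
Φ(unknown) = 8.70e-7 / 1.104e-6 = 0.79.

Φ = 0.79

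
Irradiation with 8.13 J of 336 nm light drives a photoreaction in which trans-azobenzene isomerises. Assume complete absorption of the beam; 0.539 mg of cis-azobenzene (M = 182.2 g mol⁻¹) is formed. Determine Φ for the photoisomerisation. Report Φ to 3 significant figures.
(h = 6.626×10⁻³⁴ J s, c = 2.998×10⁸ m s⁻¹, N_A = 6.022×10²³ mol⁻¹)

Φ = 0.130

Product: 0.539 mg / 182.2 g mol⁻¹ = 2.958×10⁻⁶ mol.
Photon energy at 336 nm: hc/λ = (6.626×10⁻³⁴)(2.998×10⁸)/(336×10⁻⁹) = 5.912×10⁻¹⁹ J.
Photons incident: 8.13 / 5.912×10⁻¹⁹ = 1.375×10¹⁹, i.e. 1.375×10¹⁹/6.022×10²³ = 2.283×10⁻⁵ mol.
Φ = 2.958×10⁻⁶ mol / 2.283×10⁻⁵ mol photons = 0.130.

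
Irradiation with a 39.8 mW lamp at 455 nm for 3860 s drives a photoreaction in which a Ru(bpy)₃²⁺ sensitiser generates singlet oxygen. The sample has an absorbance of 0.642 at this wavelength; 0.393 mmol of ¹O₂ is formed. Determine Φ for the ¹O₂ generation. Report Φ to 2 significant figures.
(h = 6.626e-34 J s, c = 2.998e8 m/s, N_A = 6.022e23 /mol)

Product: 0.393 mmol = 3.93e-4 mol.
Photon energy at 455 nm: hc/λ = (6.626e-34)(2.998e8)/(455e-9) = 4.366e-19 J.
Energy delivered: (39.8 mW)(3860 s) = 153.6 J.
Photons incident: 153.6 / 4.366e-19 = 3.518e20, i.e. 3.518e20/6.022e23 = 5.842e-4 mol.
Fraction absorbed: 1 − 10^(−0.642) = 0.7720.
Photons absorbed: 0.7720 × 5.842e-4 = 4.510e-4 mol.
Φ = 3.93e-4 mol / 4.510e-4 mol photons = 0.87.

Φ = 0.87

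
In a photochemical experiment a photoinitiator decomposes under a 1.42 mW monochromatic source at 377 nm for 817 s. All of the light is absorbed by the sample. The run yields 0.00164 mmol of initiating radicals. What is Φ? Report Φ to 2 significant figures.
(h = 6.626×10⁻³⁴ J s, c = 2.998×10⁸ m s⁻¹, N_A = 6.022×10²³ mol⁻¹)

Φ = 0.45

Product: 0.00164 mmol = 1.64×10⁻⁶ mol.
Photon energy at 377 nm: hc/λ = (6.626×10⁻³⁴)(2.998×10⁸)/(377×10⁻⁹) = 5.269×10⁻¹⁹ J.
Energy delivered: (1.42 mW)(817 s) = 1.160 J.
Photons incident: 1.160 / 5.269×10⁻¹⁹ = 2.202×10¹⁸, i.e. 2.202×10¹⁸/6.022×10²³ = 3.657×10⁻⁶ mol.
Φ = 1.64×10⁻⁶ mol / 3.657×10⁻⁶ mol photons = 0.45.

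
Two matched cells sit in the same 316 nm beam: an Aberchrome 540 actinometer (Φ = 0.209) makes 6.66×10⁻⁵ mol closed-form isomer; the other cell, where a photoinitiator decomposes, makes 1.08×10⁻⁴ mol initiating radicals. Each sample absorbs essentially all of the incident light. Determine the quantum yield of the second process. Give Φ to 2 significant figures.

Photons absorbed by the actinometer: 6.66×10⁻⁵ / 0.209 = 3.187×10⁻⁴ mol.
Φ(unknown) = 1.08×10⁻⁴ / 3.187×10⁻⁴ = 0.34.

Φ = 0.34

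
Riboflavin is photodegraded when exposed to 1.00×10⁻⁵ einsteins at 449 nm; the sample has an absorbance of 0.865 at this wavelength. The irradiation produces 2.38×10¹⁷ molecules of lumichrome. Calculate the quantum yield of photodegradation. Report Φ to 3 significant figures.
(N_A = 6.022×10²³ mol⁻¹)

Φ = 0.0458

Product: 2.38×10¹⁷ / 6.022×10²³ = 3.952×10⁻⁷ mol.
Fraction absorbed: 1 − 10^(−0.865) = 0.8635.
Photons absorbed: 0.8635 × 1.00×10⁻⁵ = 8.635×10⁻⁶ mol.
Φ = 3.952×10⁻⁷ mol / 8.635×10⁻⁶ mol photons = 0.0458.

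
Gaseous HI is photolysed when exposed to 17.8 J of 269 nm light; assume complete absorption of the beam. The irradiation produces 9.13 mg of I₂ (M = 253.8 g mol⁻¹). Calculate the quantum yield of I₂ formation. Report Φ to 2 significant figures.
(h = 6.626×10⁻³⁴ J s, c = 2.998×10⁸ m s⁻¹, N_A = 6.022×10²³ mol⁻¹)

Product: 9.13 mg / 253.8 g mol⁻¹ = 3.597×10⁻⁵ mol.
Photon energy at 269 nm: hc/λ = (6.626×10⁻³⁴)(2.998×10⁸)/(269×10⁻⁹) = 7.385×10⁻¹⁹ J.
Photons incident: 17.8 / 7.385×10⁻¹⁹ = 2.410×10¹⁹, i.e. 2.410×10¹⁹/6.022×10²³ = 4.002×10⁻⁵ mol.
Φ = 3.597×10⁻⁵ mol / 4.002×10⁻⁵ mol photons = 0.90.

Φ = 0.90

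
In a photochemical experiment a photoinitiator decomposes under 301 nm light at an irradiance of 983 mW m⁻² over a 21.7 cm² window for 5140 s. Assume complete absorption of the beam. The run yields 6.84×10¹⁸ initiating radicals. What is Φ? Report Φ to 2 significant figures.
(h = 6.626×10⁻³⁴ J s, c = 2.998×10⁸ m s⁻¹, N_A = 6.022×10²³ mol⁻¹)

Product: 6.84×10¹⁸ / 6.022×10²³ = 1.136×10⁻⁵ mol.
Photon energy at 301 nm: hc/λ = (6.626×10⁻³⁴)(2.998×10⁸)/(301×10⁻⁹) = 6.600×10⁻¹⁹ J.
Energy delivered: (983 mW m⁻²)(21.7×10⁻⁴ m²)(5140 s) = 10.96 J.
Photons incident: 10.96 / 6.600×10⁻¹⁹ = 1.661×10¹⁹, i.e. 1.661×10¹⁹/6.022×10²³ = 2.758×10⁻⁵ mol.
Φ = 1.136×10⁻⁵ mol / 2.758×10⁻⁵ mol photons = 0.41.

Φ = 0.41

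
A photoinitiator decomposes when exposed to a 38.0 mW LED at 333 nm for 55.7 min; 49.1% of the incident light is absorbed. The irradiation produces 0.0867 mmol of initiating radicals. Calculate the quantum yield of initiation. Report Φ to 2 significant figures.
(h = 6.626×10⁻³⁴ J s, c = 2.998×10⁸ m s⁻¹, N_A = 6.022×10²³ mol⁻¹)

Φ = 0.50

Product: 0.0867 mmol = 8.67×10⁻⁵ mol.
Photon energy at 333 nm: hc/λ = (6.626×10⁻³⁴)(2.998×10⁸)/(333×10⁻⁹) = 5.965×10⁻¹⁹ J.
Energy delivered: (38.0 mW)(3342 s) = 127.0 J.
Photons incident: 127.0 / 5.965×10⁻¹⁹ = 2.129×10²⁰, i.e. 2.129×10²⁰/6.022×10²³ = 3.535×10⁻⁴ mol.
Photons absorbed: 0.491 × 3.535×10⁻⁴ = 1.736×10⁻⁴ mol.
Φ = 8.67×10⁻⁵ mol / 1.736×10⁻⁴ mol photons = 0.50.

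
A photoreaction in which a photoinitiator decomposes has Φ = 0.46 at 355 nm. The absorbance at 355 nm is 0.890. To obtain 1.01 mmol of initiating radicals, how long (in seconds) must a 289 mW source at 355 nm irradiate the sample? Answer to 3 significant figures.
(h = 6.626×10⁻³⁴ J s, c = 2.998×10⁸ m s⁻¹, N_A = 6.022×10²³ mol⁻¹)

t ≈ 2940 s

Product: 1.01 mmol = 0.00101 mol.
Photons that must be absorbed: 0.00101 / 0.46 = 0.002196 mol.
Fraction absorbed: 1 − 10^(−0.890) = 0.8712.
Incident photons needed: 0.002196 / 0.8712 = 0.002521 mol.
Photon energy: hc/λ = 5.596×10⁻¹⁹ J; per mole, 3.370×10⁵ J mol⁻¹.
Energy required: 0.002521 × 3.370×10⁵ = 849.6 J.
Time: 849.6 J / 0.289 W = 2940 s.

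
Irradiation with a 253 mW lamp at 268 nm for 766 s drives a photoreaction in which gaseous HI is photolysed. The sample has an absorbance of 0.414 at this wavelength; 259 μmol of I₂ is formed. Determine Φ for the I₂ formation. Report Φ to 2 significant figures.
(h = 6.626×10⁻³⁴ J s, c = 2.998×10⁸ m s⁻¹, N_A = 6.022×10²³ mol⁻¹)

Φ = 0.97

Product: 259 μmol = 2.59×10⁻⁴ mol.
Photon energy at 268 nm: hc/λ = (6.626×10⁻³⁴)(2.998×10⁸)/(268×10⁻⁹) = 7.412×10⁻¹⁹ J.
Energy delivered: (253 mW)(766 s) = 193.8 J.
Photons incident: 193.8 / 7.412×10⁻¹⁹ = 2.615×10²⁰, i.e. 2.615×10²⁰/6.022×10²³ = 4.342×10⁻⁴ mol.
Fraction absorbed: 1 − 10^(−0.414) = 0.6145.
Photons absorbed: 0.6145 × 4.342×10⁻⁴ = 2.668×10⁻⁴ mol.
Φ = 2.59×10⁻⁴ mol / 2.668×10⁻⁴ mol photons = 0.97.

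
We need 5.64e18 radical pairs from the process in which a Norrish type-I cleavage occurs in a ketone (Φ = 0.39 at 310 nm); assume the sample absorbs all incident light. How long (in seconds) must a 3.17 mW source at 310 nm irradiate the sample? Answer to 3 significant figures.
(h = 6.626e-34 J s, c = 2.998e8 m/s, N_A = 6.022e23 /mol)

t ≈ 2920 s

Product: 5.64e18 / 6.022e23 = 9.366e-6 mol.
Photons that must be absorbed: 9.366e-6 / 0.39 = 2.402e-5 mol.
Photon energy: hc/λ = 6.408e-19 J; per mole, 3.859e5 J mol⁻¹.
Energy required: 2.402e-5 × 3.859e5 = 9.269 J.
Time: 9.269 J / 0.00317 W = 2920 s.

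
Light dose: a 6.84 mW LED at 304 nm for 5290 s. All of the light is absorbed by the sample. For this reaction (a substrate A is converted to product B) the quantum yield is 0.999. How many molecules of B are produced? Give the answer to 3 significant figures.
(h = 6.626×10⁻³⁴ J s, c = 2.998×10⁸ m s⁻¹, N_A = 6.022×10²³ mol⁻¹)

Photon energy at 304 nm: hc/λ = (6.626×10⁻³⁴)(2.998×10⁸)/(304×10⁻⁹) = 6.534×10⁻¹⁹ J.
Energy delivered: (6.84 mW)(5290 s) = 36.18 J.
Photons incident: 36.18 / 6.534×10⁻¹⁹ = 5.537×10¹⁹, i.e. 5.537×10¹⁹/6.022×10²³ = 9.195×10⁻⁵ mol.
Product: Φ × n_abs = 0.999 × 9.195×10⁻⁵ = 9.186×10⁻⁵ mol.
As a count: 9.186×10⁻⁵ × 6.022×10²³ = 5.53×10¹⁹.

5.53×10¹⁹ molecules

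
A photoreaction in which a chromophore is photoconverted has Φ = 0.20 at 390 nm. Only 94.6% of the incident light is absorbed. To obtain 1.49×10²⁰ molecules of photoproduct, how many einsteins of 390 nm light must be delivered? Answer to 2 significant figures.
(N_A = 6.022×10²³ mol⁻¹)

0.0013 einstein

Product: 1.49×10²⁰ / 6.022×10²³ = 2.474×10⁻⁴ mol.
Photons that must be absorbed: 2.474×10⁻⁴ / 0.20 = 0.001237 mol.
Incident photons needed: 0.001237 / 0.946 = 0.001308 mol.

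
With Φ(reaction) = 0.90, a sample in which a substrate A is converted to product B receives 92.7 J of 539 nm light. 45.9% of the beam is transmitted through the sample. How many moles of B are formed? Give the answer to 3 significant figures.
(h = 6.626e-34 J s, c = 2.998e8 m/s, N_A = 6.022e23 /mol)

2.03e-4 mol

Photon energy at 539 nm: hc/λ = (6.626e-34)(2.998e8)/(539e-9) = 3.685e-19 J.
Photons incident: 92.7 / 3.685e-19 = 2.516e20, i.e. 2.516e20/6.022e23 = 4.178e-4 mol.
Fraction absorbed: 1 − 45.9/100 = 0.5410.
Photons absorbed: 0.5410 × 4.178e-4 = 2.260e-4 mol.
Product: Φ × n_abs = 0.90 × 2.260e-4 = 2.034e-4 mol.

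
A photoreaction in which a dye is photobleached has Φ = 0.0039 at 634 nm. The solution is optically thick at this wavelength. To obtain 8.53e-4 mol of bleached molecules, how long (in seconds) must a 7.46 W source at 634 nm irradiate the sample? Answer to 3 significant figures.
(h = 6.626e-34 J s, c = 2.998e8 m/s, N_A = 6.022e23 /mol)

t ≈ 5530 s

Photons that must be absorbed: 8.53e-4 / 0.0039 = 0.2187 mol.
Photon energy: hc/λ = 3.133e-19 J; per mole, 1.887e5 J mol⁻¹.
Energy required: 0.2187 × 1.887e5 = 4.127e4 J.
Time: 4.127e4 J / 7.46 W = 5530 s.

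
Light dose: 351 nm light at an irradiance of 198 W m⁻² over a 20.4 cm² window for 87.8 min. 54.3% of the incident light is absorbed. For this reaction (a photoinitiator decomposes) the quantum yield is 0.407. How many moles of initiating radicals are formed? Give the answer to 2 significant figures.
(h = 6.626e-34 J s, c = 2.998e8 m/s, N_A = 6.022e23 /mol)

0.0014 mol

Photon energy at 351 nm: hc/λ = (6.626e-34)(2.998e8)/(351e-9) = 5.659e-19 J.
Energy delivered: (198 W m⁻²)(20.4e-4 m²)(5268 s) = 2128 J.
Photons incident: 2128 / 5.659e-19 = 3.760e21, i.e. 3.760e21/6.022e23 = 0.006244 mol.
Photons absorbed: 0.543 × 0.006244 = 0.003390 mol.
Product: Φ × n_abs = 0.407 × 0.003390 = 0.001380 mol.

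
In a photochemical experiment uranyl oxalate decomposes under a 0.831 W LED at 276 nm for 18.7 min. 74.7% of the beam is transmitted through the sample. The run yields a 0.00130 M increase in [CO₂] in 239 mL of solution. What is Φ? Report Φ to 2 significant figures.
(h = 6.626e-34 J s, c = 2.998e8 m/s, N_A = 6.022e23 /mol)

Φ = 0.57

Product: (0.00130 M)(0.239 L) = 3.107e-4 mol.
Photon energy at 276 nm: hc/λ = (6.626e-34)(2.998e8)/(276e-9) = 7.197e-19 J.
Energy delivered: (0.831 W)(1122 s) = 932.4 J.
Photons incident: 932.4 / 7.197e-19 = 1.296e21, i.e. 1.296e21/6.022e23 = 0.002152 mol.
Fraction absorbed: 1 − 74.7/100 = 0.2530.
Photons absorbed: 0.2530 × 0.002152 = 5.445e-4 mol.
Φ = 3.107e-4 mol / 5.445e-4 mol photons = 0.57.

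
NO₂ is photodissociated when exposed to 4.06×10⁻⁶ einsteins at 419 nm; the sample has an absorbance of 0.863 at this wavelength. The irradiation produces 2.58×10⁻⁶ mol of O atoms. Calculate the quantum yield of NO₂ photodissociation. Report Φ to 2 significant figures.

Fraction absorbed: 1 − 10^(−0.863) = 0.8629.
Photons absorbed: 0.8629 × 4.06×10⁻⁶ = 3.503×10⁻⁶ mol.
Φ = 2.58×10⁻⁶ mol / 3.503×10⁻⁶ mol photons = 0.74.

Φ = 0.74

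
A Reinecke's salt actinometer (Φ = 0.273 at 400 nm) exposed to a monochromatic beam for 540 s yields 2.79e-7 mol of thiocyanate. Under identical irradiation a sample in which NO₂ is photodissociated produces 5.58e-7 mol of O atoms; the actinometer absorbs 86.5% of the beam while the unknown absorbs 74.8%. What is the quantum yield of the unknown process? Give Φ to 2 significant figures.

Photons absorbed by the actinometer: 2.79e-7 / 0.273 = 1.022e-6 mol.
Incident flux: 1.022e-6 / 0.865 = 1.182e-6 einstein.
Absorbed by unknown: 0.748 × 1.182e-6 = 8.841e-7 mol.
Φ(unknown) = 5.58e-7 / 8.841e-7 = 0.63.

Φ = 0.63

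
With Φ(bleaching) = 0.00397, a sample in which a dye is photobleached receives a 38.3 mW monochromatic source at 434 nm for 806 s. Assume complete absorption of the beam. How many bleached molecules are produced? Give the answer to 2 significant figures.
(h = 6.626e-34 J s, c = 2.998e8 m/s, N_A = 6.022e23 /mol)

Photon energy at 434 nm: hc/λ = (6.626e-34)(2.998e8)/(434e-9) = 4.577e-19 J.
Energy delivered: (38.3 mW)(806 s) = 30.87 J.
Photons incident: 30.87 / 4.577e-19 = 6.745e19, i.e. 6.745e19/6.022e23 = 1.120e-4 mol.
Product: Φ × n_abs = 0.00397 × 1.120e-4 = 4.446e-7 mol.
As a count: 4.446e-7 × 6.022e23 = 2.7e17.

2.7e17 bleached molecules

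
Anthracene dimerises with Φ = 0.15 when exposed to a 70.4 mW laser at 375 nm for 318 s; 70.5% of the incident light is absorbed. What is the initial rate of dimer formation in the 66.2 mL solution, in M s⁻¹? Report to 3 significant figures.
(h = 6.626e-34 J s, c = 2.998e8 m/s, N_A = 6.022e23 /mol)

3.53e-7 M s⁻¹

Photon energy at 375 nm: hc/λ = (6.626e-34)(2.998e8)/(375e-9) = 5.297e-19 J.
Energy delivered: (70.4 mW)(318 s) = 22.39 J.
Photons incident: 22.39 / 5.297e-19 = 4.227e19, i.e. 4.227e19/6.022e23 = 7.019e-5 mol.
Photons absorbed: 0.705 × 7.019e-5 = 4.948e-5 mol.
Product formed: 0.15 × 4.948e-5 = 7.422e-6 mol.
Rate: 7.422e-6 mol / (318 s × 0.0662 L) = 3.53e-7 M s⁻¹.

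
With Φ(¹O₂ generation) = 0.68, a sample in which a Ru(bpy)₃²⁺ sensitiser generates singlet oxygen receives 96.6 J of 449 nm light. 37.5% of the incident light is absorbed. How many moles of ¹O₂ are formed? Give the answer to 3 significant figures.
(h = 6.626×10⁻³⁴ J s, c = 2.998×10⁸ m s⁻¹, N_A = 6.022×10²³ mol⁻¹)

9.25×10⁻⁵ mol

Photon energy at 449 nm: hc/λ = (6.626×10⁻³⁴)(2.998×10⁸)/(449×10⁻⁹) = 4.424×10⁻¹⁹ J.
Photons incident: 96.6 / 4.424×10⁻¹⁹ = 2.184×10²⁰, i.e. 2.184×10²⁰/6.022×10²³ = 3.627×10⁻⁴ mol.
Photons absorbed: 0.375 × 3.627×10⁻⁴ = 1.360×10⁻⁴ mol.
Product: Φ × n_abs = 0.68 × 1.360×10⁻⁴ = 9.248×10⁻⁵ mol.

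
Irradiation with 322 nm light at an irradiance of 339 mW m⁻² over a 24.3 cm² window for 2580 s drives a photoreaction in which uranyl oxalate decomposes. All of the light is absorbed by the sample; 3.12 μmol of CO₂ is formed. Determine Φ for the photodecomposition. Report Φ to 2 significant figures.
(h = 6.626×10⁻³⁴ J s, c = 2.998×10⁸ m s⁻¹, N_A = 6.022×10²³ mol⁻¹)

Product: 3.12 μmol = 3.12×10⁻⁶ mol.
Photon energy at 322 nm: hc/λ = (6.626×10⁻³⁴)(2.998×10⁸)/(322×10⁻⁹) = 6.169×10⁻¹⁹ J.
Energy delivered: (339 mW m⁻²)(24.3×10⁻⁴ m²)(2580 s) = 2.125 J.
Photons incident: 2.125 / 6.169×10⁻¹⁹ = 3.445×10¹⁸, i.e. 3.445×10¹⁸/6.022×10²³ = 5.721×10⁻⁶ mol.
Φ = 3.12×10⁻⁶ mol / 5.721×10⁻⁶ mol photons = 0.55.

Φ = 0.55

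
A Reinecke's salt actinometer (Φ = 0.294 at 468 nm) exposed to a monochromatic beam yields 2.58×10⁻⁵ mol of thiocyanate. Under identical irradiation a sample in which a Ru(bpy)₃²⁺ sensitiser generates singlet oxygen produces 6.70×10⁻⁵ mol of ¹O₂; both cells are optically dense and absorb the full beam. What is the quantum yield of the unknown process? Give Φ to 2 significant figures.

Photons absorbed by the actinometer: 2.58×10⁻⁵ / 0.294 = 8.776×10⁻⁵ mol.
Φ(unknown) = 6.70×10⁻⁵ / 8.776×10⁻⁵ = 0.76.

Φ = 0.76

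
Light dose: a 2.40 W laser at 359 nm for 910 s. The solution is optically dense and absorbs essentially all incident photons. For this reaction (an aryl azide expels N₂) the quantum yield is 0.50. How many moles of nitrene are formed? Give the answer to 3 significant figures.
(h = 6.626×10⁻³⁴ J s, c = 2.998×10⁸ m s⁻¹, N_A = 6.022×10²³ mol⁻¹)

0.00328 mol

Photon energy at 359 nm: hc/λ = (6.626×10⁻³⁴)(2.998×10⁸)/(359×10⁻⁹) = 5.533×10⁻¹⁹ J.
Energy delivered: (2.40 W)(910 s) = 2184 J.
Photons incident: 2184 / 5.533×10⁻¹⁹ = 3.947×10²¹, i.e. 3.947×10²¹/6.022×10²³ = 0.006554 mol.
Product: Φ × n_abs = 0.50 × 0.006554 = 0.003277 mol.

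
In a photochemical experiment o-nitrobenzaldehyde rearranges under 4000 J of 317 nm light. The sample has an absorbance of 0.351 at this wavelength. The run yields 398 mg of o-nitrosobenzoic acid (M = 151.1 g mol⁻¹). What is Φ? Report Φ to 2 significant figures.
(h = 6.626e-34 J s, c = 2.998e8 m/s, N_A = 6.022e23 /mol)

Product: 398 mg / 151.1 g mol⁻¹ = 0.002634 mol.
Photon energy at 317 nm: hc/λ = (6.626e-34)(2.998e8)/(317e-9) = 6.266e-19 J.
Photons incident: 4000 / 6.266e-19 = 6.384e21, i.e. 6.384e21/6.022e23 = 0.01060 mol.
Fraction absorbed: 1 − 10^(−0.351) = 0.5543.
Photons absorbed: 0.5543 × 0.01060 = 0.005876 mol.
Φ = 0.002634 mol / 0.005876 mol photons = 0.45.

Φ = 0.45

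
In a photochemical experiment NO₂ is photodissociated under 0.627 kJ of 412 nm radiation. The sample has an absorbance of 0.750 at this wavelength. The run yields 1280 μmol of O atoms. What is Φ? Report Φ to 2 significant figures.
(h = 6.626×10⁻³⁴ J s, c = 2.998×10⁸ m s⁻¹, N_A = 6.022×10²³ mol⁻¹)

Φ = 0.72

Product: 1280 μmol = 0.00128 mol.
Photon energy at 412 nm: hc/λ = (6.626×10⁻³⁴)(2.998×10⁸)/(412×10⁻⁹) = 4.822×10⁻¹⁹ J.
Incident energy: 0.627 kJ = 627 J.
Photons incident: 627 / 4.822×10⁻¹⁹ = 1.300×10²¹, i.e. 1.300×10²¹/6.022×10²³ = 0.002159 mol.
Fraction absorbed: 1 − 10^(−0.750) = 0.8222.
Photons absorbed: 0.8222 × 0.002159 = 0.001775 mol.
Φ = 0.00128 mol / 0.001775 mol photons = 0.72.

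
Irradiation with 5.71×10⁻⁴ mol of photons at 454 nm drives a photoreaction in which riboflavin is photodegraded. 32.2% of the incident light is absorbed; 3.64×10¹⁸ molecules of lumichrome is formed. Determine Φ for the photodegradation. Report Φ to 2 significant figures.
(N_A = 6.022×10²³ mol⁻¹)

Product: 3.64×10¹⁸ / 6.022×10²³ = 6.045×10⁻⁶ mol.
Photons absorbed: 0.322 × 5.71×10⁻⁴ = 1.839×10⁻⁴ mol.
Φ = 6.045×10⁻⁶ mol / 1.839×10⁻⁴ mol photons = 0.033.

Φ = 0.033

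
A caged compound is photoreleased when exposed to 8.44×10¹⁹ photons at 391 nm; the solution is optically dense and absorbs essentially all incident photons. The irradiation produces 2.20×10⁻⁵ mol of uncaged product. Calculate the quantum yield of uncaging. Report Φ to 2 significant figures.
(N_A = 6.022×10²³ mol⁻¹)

Φ = 0.16

Moles of photons: 8.44×10¹⁹ / 6.022×10²³ = 1.402×10⁻⁴ mol.
Φ = 2.20×10⁻⁵ mol / 1.402×10⁻⁴ mol photons = 0.16.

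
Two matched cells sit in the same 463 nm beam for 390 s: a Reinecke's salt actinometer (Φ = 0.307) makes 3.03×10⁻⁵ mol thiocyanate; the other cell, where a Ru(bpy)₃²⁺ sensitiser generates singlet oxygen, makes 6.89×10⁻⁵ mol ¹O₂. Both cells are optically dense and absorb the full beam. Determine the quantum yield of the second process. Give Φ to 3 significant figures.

Φ = 0.698

Photons absorbed by the actinometer: 3.03×10⁻⁵ / 0.307 = 9.870×10⁻⁵ mol.
Φ(unknown) = 6.89×10⁻⁵ / 9.870×10⁻⁵ = 0.698.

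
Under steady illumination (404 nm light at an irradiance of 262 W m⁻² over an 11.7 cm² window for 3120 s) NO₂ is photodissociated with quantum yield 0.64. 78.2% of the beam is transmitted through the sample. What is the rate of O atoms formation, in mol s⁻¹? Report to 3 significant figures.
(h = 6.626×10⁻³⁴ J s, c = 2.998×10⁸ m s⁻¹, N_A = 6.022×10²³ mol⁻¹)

Photon energy at 404 nm: hc/λ = (6.626×10⁻³⁴)(2.998×10⁸)/(404×10⁻⁹) = 4.917×10⁻¹⁹ J.
Energy delivered: (262 W m⁻²)(11.7×10⁻⁴ m²)(3120 s) = 956.4 J.
Photons incident: 956.4 / 4.917×10⁻¹⁹ = 1.945×10²¹, i.e. 1.945×10²¹/6.022×10²³ = 0.003230 mol.
Fraction absorbed: 1 − 78.2/100 = 0.2180.
Photons absorbed: 0.2180 × 0.003230 = 7.041×10⁻⁴ mol.
Product formed: 0.64 × 7.041×10⁻⁴ = 4.506×10⁻⁴ mol.
Rate: 4.506×10⁻⁴ / 3120 s = 1.44×10⁻⁷ mol s⁻¹.

1.44×10⁻⁷ mol s⁻¹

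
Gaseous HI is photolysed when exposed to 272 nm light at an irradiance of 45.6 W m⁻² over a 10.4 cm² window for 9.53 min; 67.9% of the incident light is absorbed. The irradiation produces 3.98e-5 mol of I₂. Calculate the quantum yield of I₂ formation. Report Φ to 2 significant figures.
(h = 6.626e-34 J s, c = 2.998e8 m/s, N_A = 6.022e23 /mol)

Photon energy at 272 nm: hc/λ = (6.626e-34)(2.998e8)/(272e-9) = 7.303e-19 J.
Energy delivered: (45.6 W m⁻²)(10.4e-4 m²)(571.8 s) = 27.12 J.
Photons incident: 27.12 / 7.303e-19 = 3.714e19, i.e. 3.714e19/6.022e23 = 6.167e-5 mol.
Photons absorbed: 0.679 × 6.167e-5 = 4.187e-5 mol.
Φ = 3.98e-5 mol / 4.187e-5 mol photons = 0.95.

Φ = 0.95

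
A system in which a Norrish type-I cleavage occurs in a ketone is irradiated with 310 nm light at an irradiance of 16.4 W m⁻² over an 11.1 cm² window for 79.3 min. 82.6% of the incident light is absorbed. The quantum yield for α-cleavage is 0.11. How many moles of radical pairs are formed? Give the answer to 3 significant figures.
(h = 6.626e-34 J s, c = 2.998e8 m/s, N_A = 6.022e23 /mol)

2.04e-5 mol

Photon energy at 310 nm: hc/λ = (6.626e-34)(2.998e8)/(310e-9) = 6.408e-19 J.
Energy delivered: (16.4 W m⁻²)(11.1e-4 m²)(4758 s) = 86.61 J.
Photons incident: 86.61 / 6.408e-19 = 1.352e20, i.e. 1.352e20/6.022e23 = 2.245e-4 mol.
Photons absorbed: 0.826 × 2.245e-4 = 1.854e-4 mol.
Product: Φ × n_abs = 0.11 × 1.854e-4 = 2.039e-5 mol.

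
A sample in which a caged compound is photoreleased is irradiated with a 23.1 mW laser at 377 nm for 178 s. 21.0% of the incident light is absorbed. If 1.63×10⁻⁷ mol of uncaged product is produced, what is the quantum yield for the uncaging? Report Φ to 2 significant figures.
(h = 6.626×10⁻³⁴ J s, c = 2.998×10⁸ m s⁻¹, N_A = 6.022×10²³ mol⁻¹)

Φ = 0.060

Photon energy at 377 nm: hc/λ = (6.626×10⁻³⁴)(2.998×10⁸)/(377×10⁻⁹) = 5.269×10⁻¹⁹ J.
Energy delivered: (23.1 mW)(178 s) = 4.112 J.
Photons incident: 4.112 / 5.269×10⁻¹⁹ = 7.804×10¹⁸, i.e. 7.804×10¹⁸/6.022×10²³ = 1.296×10⁻⁵ mol.
Photons absorbed: 0.210 × 1.296×10⁻⁵ = 2.722×10⁻⁶ mol.
Φ = 1.63×10⁻⁷ mol / 2.722×10⁻⁶ mol photons = 0.060.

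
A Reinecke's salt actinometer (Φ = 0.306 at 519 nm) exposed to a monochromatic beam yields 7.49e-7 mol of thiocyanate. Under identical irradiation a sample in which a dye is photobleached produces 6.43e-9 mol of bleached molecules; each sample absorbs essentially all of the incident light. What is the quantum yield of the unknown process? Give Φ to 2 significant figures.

Φ = 0.0026

Photons absorbed by the actinometer: 7.49e-7 / 0.306 = 2.448e-6 mol.
Φ(unknown) = 6.43e-9 / 2.448e-6 = 0.0026.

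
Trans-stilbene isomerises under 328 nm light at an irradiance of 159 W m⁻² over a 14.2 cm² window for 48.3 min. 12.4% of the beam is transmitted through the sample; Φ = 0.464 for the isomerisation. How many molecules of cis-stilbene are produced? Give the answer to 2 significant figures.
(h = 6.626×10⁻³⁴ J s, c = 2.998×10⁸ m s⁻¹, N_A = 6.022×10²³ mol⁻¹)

4.4×10²⁰ molecules

Photon energy at 328 nm: hc/λ = (6.626×10⁻³⁴)(2.998×10⁸)/(328×10⁻⁹) = 6.056×10⁻¹⁹ J.
Energy delivered: (159 W m⁻²)(14.2×10⁻⁴ m²)(2898 s) = 654.3 J.
Photons incident: 654.3 / 6.056×10⁻¹⁹ = 1.080×10²¹, i.e. 1.080×10²¹/6.022×10²³ = 0.001793 mol.
Fraction absorbed: 1 − 12.4/100 = 0.8760.
Photons absorbed: 0.8760 × 0.001793 = 0.001571 mol.
Product: Φ × n_abs = 0.464 × 0.001571 = 7.289×10⁻⁴ mol.
As a count: 7.289×10⁻⁴ × 6.022×10²³ = 4.4×10²⁰.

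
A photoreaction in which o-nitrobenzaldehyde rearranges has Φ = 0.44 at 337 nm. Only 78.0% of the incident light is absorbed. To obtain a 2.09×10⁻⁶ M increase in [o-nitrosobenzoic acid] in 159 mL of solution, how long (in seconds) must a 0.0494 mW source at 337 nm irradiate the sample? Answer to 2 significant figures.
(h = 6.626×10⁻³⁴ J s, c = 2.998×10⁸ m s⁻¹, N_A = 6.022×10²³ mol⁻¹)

Product: (2.09×10⁻⁶ M)(0.159 L) = 3.323×10⁻⁷ mol.
Photons that must be absorbed: 3.323×10⁻⁷ / 0.44 = 7.552×10⁻⁷ mol.
Incident photons needed: 7.552×10⁻⁷ / 0.780 = 9.682×10⁻⁷ mol.
Photon energy: hc/λ = 5.895×10⁻¹⁹ J; per mole, 3.550×10⁵ J mol⁻¹.
Energy required: 9.682×10⁻⁷ × 3.550×10⁵ = 0.3437 J.
Time: 0.3437 J / 4.94e-05 W = 7000 s.

t ≈ 7000 s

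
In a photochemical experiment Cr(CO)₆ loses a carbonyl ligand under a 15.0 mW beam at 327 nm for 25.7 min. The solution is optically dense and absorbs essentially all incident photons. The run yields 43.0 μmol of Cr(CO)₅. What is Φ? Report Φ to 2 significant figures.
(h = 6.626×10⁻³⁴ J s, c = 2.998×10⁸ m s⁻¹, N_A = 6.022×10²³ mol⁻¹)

Product: 43.0 μmol = 4.30×10⁻⁵ mol.
Photon energy at 327 nm: hc/λ = (6.626×10⁻³⁴)(2.998×10⁸)/(327×10⁻⁹) = 6.075×10⁻¹⁹ J.
Energy delivered: (15.0 mW)(1542 s) = 23.13 J.
Photons incident: 23.13 / 6.075×10⁻¹⁹ = 3.807×10¹⁹, i.e. 3.807×10¹⁹/6.022×10²³ = 6.322×10⁻⁵ mol.
Φ = 4.30×10⁻⁵ mol / 6.322×10⁻⁵ mol photons = 0.68.

Φ = 0.68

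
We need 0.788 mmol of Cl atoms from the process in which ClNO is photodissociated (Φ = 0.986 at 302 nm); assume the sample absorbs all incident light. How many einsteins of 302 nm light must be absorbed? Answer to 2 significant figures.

8.0×10⁻⁴ einstein

Product: 0.788 mmol = 7.88×10⁻⁴ mol.
Photons that must be absorbed: 7.88×10⁻⁴ / 0.986 = 7.992×10⁻⁴ mol.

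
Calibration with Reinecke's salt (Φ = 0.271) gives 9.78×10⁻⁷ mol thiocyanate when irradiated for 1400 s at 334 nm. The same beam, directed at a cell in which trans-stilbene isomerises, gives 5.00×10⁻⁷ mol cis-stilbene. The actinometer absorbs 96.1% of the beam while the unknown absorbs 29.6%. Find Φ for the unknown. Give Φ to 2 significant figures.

Photons absorbed by the actinometer: 9.78×10⁻⁷ / 0.271 = 3.609×10⁻⁶ mol.
Incident flux: 3.609×10⁻⁶ / 0.961 = 3.755×10⁻⁶ einstein.
Absorbed by unknown: 0.296 × 3.755×10⁻⁶ = 1.111×10⁻⁶ mol.
Φ(unknown) = 5.00×10⁻⁷ / 1.111×10⁻⁶ = 0.45.

Φ = 0.45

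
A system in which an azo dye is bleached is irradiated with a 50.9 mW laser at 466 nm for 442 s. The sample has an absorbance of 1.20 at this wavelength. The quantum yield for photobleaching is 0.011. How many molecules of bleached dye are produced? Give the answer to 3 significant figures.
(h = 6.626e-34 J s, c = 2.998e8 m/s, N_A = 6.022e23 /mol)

5.44e17 molecules

Photon energy at 466 nm: hc/λ = (6.626e-34)(2.998e8)/(466e-9) = 4.263e-19 J.
Energy delivered: (50.9 mW)(442 s) = 22.50 J.
Photons incident: 22.50 / 4.263e-19 = 5.278e19, i.e. 5.278e19/6.022e23 = 8.765e-5 mol.
Fraction absorbed: 1 − 10^(−1.20) = 0.9369.
Photons absorbed: 0.9369 × 8.765e-5 = 8.212e-5 mol.
Product: Φ × n_abs = 0.011 × 8.212e-5 = 9.033e-7 mol.
As a count: 9.033e-7 × 6.022e23 = 5.44e17.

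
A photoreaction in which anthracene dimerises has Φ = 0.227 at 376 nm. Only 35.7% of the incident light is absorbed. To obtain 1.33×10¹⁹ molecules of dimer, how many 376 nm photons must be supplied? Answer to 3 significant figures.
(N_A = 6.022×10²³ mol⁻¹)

1.64×10²⁰ photons

Product: 1.33×10¹⁹ / 6.022×10²³ = 2.209×10⁻⁵ mol.
Photons that must be absorbed: 2.209×10⁻⁵ / 0.227 = 9.731×10⁻⁵ mol.
Incident photons needed: 9.731×10⁻⁵ / 0.357 = 2.726×10⁻⁴ mol.
Photon count: 2.726×10⁻⁴ × 6.022×10²³ = 1.64×10²⁰.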